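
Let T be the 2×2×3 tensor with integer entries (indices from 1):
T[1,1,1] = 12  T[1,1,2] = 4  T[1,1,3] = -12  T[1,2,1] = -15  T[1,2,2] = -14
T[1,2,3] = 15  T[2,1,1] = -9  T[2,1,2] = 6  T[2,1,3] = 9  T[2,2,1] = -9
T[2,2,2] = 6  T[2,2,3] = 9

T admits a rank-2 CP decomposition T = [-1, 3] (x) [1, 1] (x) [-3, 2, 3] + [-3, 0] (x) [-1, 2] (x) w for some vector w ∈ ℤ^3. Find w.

w = [3, 2, -3]

Subtract the known terms from T to get the rank-1 residual R = [-3, 0] (x) [-1, 2] (x) w, so R[i,j,k] = a[i]·b[j]·w[k]. Pick indices with nonzero a[1]·b[1] = (-3)·(-1) = 3. Only the fibre through (1,1,·) is needed: R[1,1,:] = T[1,1,:] − Σₗ aₗ[1]bₗ[1]cₗ = [12, 4, -12] − (-1)·(1)·[-3, 2, 3] = [9, 6, -9]. Then w[k] = R[1,1,k] / 3 for each k, giving w = [9, 6, -9] / 3 = [3, 2, -3].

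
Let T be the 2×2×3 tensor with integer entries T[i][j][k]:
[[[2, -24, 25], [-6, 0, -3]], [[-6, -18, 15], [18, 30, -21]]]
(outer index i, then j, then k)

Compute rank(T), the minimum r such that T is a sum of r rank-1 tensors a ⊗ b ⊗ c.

Lower bound: the mode-3 unfolding of T (rows indexed by k, columns by (i,j) = (0,0), (0,1), (1,0), (1,1)) is [[2, -6, -6, 18], [-24, 0, -18, 30], [25, -3, 15, -21]].
There the 2×2 minor on rows k ∈ {0, 1}, columns (i,j) ∈ {(0,0), (0,1)} is det [[2, -6], [-24, 0]] = -144 ≠ 0, so this unfolding has rank ≥ 2; CP rank is at least every unfolding rank, so rank(T) ≥ 2. (Unfolding ranks only ever bound the CP rank from below — rank(T) can be strictly larger than all of them — so the matching upper bound has to come from an explicit 2-term decomposition.)
Upper bound — finding two terms. Write S_k = T[:,:,k] for the frontal slices: S₀ = [[2, -6], [-6, 18]], S₁ = [[-24, 0], [-18, 30]], S₂ = [[25, -3], [15, -21]].
If T = a₁ ⊗ b₁ ⊗ c₁ + a₂ ⊗ b₂ ⊗ c₂ then each S_k = c₁[k]·a₁b₁ᵀ + c₂[k]·a₂b₂ᵀ. S₀ and S₁ are linearly independent, so a₁b₁ᵀ and a₂b₂ᵀ must span the same plane of matrices: they are the rank-1 matrices of the form x·S₀ + y·S₁.
det(x·S₀ + y·S₁) is −480·xy − 720·y² = (-240)·(2·x + 3·y)(y), vanishing at (x:y) = (3:-2) and (1:0).
M₁ = 3·S₀ − 2·S₁ = [[54, -18], [18, -6]] = 6·[3, 1][3, -1]ᵀ and M₂ = S₀ = [[2, -6], [-6, 18]] = 2·[1, -3][1, -3]ᵀ, so take a₁ = [3, 1], b₁ = [3, -1], a₂ = [1, -3], b₂ = [1, -3].
Each slice is an integer combination of E₁ = a₁b₁ᵀ and E₂ = a₂b₂ᵀ: S₀ = 2·E₂, S₁ = −3·E₁ + 3·E₂, S₂ = 3·E₁ − 2·E₂; reading off coefficients, c₁ = [0, -3, 3] and c₂ = [2, 3, -2].
Hence T = [3, 1] ⊗ [3, -1] ⊗ [0, -3, 3] + [1, -3] ⊗ [1, -3] ⊗ [2, 3, -2], so rank(T) ≤ 2.
These bounds meet, so rank(T) = 2.

2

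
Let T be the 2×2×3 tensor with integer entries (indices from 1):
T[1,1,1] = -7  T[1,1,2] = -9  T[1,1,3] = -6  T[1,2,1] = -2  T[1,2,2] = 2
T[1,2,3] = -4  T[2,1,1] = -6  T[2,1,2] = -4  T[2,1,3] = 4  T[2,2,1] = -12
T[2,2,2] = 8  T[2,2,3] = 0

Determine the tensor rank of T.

Lower bound: the mode-3 unfolding of T (rows indexed by k, columns by (i,j) = (1,1), (1,2), (2,1), (2,2)) is [[-7, -2, -6, -12], [-9, 2, -4, 8], [-6, -4, 4, 0]].
There the 3×3 minor on rows k ∈ {1, 2, 3}, columns (i,j) ∈ {(1,1), (1,2), (2,1)} is det [[-7, -2, -6], [-9, 2, -4], [-6, -4, 4]] = -352 ≠ 0, so this unfolding has rank ≥ 3; CP rank is at least every unfolding rank, so rank(T) ≥ 3. (This is only a lower bound: in general the CP rank may exceed every unfolding rank, so we still need to exhibit 3 rank-1 terms summing to T.)
Upper bound: T is a sum of 3 rank-1 terms, T = [0, 1] ⊗ [1, 2] ⊗ [-4, 2, 4] + [1, 2] ⊗ [1, -2] ⊗ [1, -1, 2] + [2, 1] ⊗ [1, 0] ⊗ [-4, -4, -4] (one valid choice — decompositions are not unique — normalised so each a, b is primitive with positive first nonzero entry; check it by expanding all entries), so rank(T) ≤ 3.
These bounds meet, so rank(T) = 3.

3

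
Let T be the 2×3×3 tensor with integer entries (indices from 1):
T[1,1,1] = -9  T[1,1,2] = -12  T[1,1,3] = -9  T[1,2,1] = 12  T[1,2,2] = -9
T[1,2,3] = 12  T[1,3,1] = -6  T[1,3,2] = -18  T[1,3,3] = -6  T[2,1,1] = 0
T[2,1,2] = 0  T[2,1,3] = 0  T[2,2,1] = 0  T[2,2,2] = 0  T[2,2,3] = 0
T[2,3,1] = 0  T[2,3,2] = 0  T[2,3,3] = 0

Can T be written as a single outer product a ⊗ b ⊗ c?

The mode-3 unfolding of T (rows indexed by k, columns by (i,j) = (1,1), (1,2), (1,3), (2,1), (2,2), (2,3)) is [[-9, 12, -6, 0, 0, 0], [-12, -9, -18, 0, 0, 0], [-9, 12, -6, 0, 0, 0]].
There the 2×2 minor on rows k ∈ {1, 2}, columns (i,j) ∈ {(1,1), (1,2)} is det [[-9, 12], [-12, -9]] = 225 ≠ 0, so this unfolding has rank ≥ 2; CP rank is at least every unfolding rank, so rank(T) ≥ 2.
In particular rank(T) ≥ 2 > 1, so T is not rank-1.

No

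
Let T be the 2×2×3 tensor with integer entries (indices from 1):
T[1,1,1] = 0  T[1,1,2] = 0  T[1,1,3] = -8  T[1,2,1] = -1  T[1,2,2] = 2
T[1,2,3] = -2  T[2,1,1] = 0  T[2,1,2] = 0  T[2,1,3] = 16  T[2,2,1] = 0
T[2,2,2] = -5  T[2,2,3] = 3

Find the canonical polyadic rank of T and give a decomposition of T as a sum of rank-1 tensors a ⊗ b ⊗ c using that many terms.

Lower bound: in the mode-3 unfolding of T (rows indexed by k, columns by (i,j)) the 3×3 minor on rows k ∈ {1, 2, 3}, columns (i,j) ∈ {(1,1), (1,2), (2,2)} is det [[0, -1, 0], [0, 2, -5], [-8, -2, 3]] = -40 ≠ 0, so that unfolding has rank ≥ 3 and hence rank(T) ≥ 3 (CP rank is at least every unfolding rank, though it can be larger).
Upper bound: T is a sum of 3 rank-1 terms, T = [0, 1] ⊗ [0, 1] ⊗ [-2, -1, -1] + [1, -2] ⊗ [1, 0] ⊗ [2, -4, -4] + [1, -2] ⊗ [2, 1] ⊗ [-1, 2, -2] (written with every a and b primitive with positive leading entry and the scale carried by c; CP decompositions are not unique, and this one is verified by expanding entrywise), so rank(T) ≤ 3.
These bounds meet, so rank(T) = 3.

rank(T) = 3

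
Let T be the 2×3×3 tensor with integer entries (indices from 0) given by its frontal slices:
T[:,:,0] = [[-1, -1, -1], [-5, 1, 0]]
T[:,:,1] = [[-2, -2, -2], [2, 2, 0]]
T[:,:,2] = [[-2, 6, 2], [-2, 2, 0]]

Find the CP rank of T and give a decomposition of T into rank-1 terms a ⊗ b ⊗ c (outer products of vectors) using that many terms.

Lower bound: the mode-2 unfolding of T (rows indexed by j, columns by (i,k) = (0,0), (0,1), (0,2), (1,0), (1,1), (1,2)) is [[-1, -2, -2, -5, 2, -2], [-1, -2, 6, 1, 2, 2], [-1, -2, 2, 0, 0, 0]].
There the 3×3 minor on rows j ∈ {0, 1, 2}, columns (i,k) ∈ {(0,0), (0,2), (1,0)} is det [[-1, -2, -5], [-1, 6, 1], [-1, 2, 0]] = -16 ≠ 0, so this unfolding has rank ≥ 3; CP rank is at least every unfolding rank, so rank(T) ≥ 3. (This is only a lower bound: in general the CP rank may exceed every unfolding rank, so we still need to exhibit 3 rank-1 terms summing to T.)
Upper bound: T is a sum of 3 rank-1 terms, T = [0, 1] ⊗ [1, 0, 0] ⊗ [-4, 4, 0] + [1, 0] ⊗ [0, 2, 1] ⊗ [-1, -2, 2] + [1, 1] ⊗ [1, -1, 0] ⊗ [-1, -2, -2] (written with every a and b primitive with positive leading entry and the scale carried by c; CP decompositions are not unique, and this one is verified by expanding entrywise), so rank(T) ≤ 3.
These bounds meet, so rank(T) = 3.

rank(T) = 3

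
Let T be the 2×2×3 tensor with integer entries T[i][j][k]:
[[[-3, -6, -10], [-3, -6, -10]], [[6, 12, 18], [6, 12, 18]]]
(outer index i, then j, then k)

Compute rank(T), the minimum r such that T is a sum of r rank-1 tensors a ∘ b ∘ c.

Lower bound: the mode-3 unfolding of T (rows indexed by k, columns by (i,j) = (0,0), (0,1), (1,0), (1,1)) is [[-3, -3, 6, 6], [-6, -6, 12, 12], [-10, -10, 18, 18]].
There the 2×2 minor on rows k ∈ {0, 2}, columns (i,j) ∈ {(0,0), (1,0)} is det [[-3, 6], [-10, 18]] = 6 ≠ 0, so this unfolding has rank ≥ 2; CP rank is at least every unfolding rank, so rank(T) ≥ 2. (This is only a lower bound: in general the CP rank may exceed every unfolding rank, so we still need to exhibit 2 rank-1 terms summing to T.)
Upper bound — finding two terms. Every mode-2 slice of T is a multiple of one matrix: T[:,j,:] = b[j]·M with b = (1, 1) and M = [[-3, -6, -10], [6, 12, 18]] (rows indexed by i, columns by k). So it suffices to write M as a sum of two rank-1 matrices.
Splitting M by its rows (i = 0, 1), M = (1, 0)(-3, -6, -10)ᵀ + (0, 1)(6, 12, 18)ᵀ.
Hence T = (1, 0) ∘ (1, 1) ∘ (-3, -6, -10) + (0, 1) ∘ (1, 1) ∘ (6, 12, 18), so rank(T) ≤ 2.
These bounds meet, so rank(T) = 2.

2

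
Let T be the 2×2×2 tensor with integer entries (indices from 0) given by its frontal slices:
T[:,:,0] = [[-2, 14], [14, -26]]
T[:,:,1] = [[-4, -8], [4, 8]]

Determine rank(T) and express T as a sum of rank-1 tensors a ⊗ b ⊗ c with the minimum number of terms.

rank(T) = 2

Lower bound: the mode-2 unfolding of T (rows indexed by j, columns by (i,k) = (0,0), (0,1), (1,0), (1,1)) is [[-2, -4, 14, 4], [14, -8, -26, 8]].
There the 2×2 minor on rows j ∈ {0, 1}, columns (i,k) ∈ {(0,0), (0,1)} is det [[-2, -4], [14, -8]] = 72 ≠ 0, so this unfolding has rank ≥ 2; CP rank is at least every unfolding rank, so rank(T) ≥ 2. (Unfolding ranks only ever bound the CP rank from below — rank(T) can be strictly larger than all of them — so the matching upper bound has to come from an explicit 2-term decomposition.)
Upper bound — finding two terms. Write S_k = T[:,:,k] for the frontal slices: S₀ = [[-2, 14], [14, -26]], S₁ = [[-4, -8], [4, 8]].
If T = a₁ ⊗ b₁ ⊗ c₁ + a₂ ⊗ b₂ ⊗ c₂ then each S_k = c₁[k]·a₁b₁ᵀ + c₂[k]·a₂b₂ᵀ. S₀ and S₁ are linearly independent, so a₁b₁ᵀ and a₂b₂ᵀ must span the same plane of matrices: they are the rank-1 matrices of the form x·S₀ + y·S₁.
det(x·S₀ + y·S₁) is −144·x² + 144·xy = (-144)·(x − y)(x), vanishing at (x:y) = (1:1) and (0:1).
M₁ = S₀ + S₁ = [[-6, 6], [18, -18]] = (-6)·[1, -3][1, -1]ᵀ and M₂ = S₁ = [[-4, -8], [4, 8]] = (-4)·[1, -1][1, 2]ᵀ, so take a₁ = [1, -3], b₁ = [1, -1], a₂ = [1, -1], b₂ = [1, 2].
Each slice is an integer combination of E₁ = a₁b₁ᵀ and E₂ = a₂b₂ᵀ: S₀ = −6·E₁ + 4·E₂, S₁ = −4·E₂; reading off coefficients, c₁ = [-6, 0] and c₂ = [4, -4].
Hence T = [1, -3] ⊗ [1, -1] ⊗ [-6, 0] + [1, -1] ⊗ [1, 2] ⊗ [4, -4], so rank(T) ≤ 2.
These bounds meet, so rank(T) = 2.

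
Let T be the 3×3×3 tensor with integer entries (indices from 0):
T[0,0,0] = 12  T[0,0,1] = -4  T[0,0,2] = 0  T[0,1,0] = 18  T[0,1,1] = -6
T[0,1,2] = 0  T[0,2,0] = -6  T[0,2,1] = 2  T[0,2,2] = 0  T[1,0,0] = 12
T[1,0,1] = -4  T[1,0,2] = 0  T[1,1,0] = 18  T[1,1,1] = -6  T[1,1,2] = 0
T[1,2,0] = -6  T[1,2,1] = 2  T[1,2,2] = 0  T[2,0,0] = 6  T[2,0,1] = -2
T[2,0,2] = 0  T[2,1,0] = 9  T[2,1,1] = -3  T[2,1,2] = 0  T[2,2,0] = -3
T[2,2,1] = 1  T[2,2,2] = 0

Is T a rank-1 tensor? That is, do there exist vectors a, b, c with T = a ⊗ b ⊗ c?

Yes

If T = a ⊗ b ⊗ c then every fibre of T is a multiple of the corresponding factor, so read the factors off the fibres through the nonzero entry T[0,0,0] = 12.
The mode-1 fibre T[:,0,0] = [12, 12, 6] gives a = (2, 2, 1) (primitive direction); the mode-2 fibre T[0,:,0] = [12, 18, -6] gives b = (2, 3, -1); then c[k] = T[0,0,k] / (a[0]·b[0]) = [12, -4, 0] / 4 = (3, -1, 0).
Expanding (2, 2, 1) ⊗ (2, 3, -1) ⊗ (3, -1, 0) reproduces all 27 entries of T, so T = (2, 2, 1) ⊗ (2, 3, -1) ⊗ (3, -1, 0) and rank(T) ≤ 1.
Equivalently every frontal slice T[:,:,k] is c[k] times the rank-1 matrix (2, 2, 1) ⊗ (2, 3, -1). So T has rank 1 (it is nonzero).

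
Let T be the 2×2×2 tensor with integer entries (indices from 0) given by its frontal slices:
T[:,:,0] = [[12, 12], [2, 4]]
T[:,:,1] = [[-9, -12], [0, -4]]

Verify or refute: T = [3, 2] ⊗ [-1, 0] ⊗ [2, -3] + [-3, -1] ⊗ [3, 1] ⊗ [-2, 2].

Reconstruct entry (0,1,0) from the claimed factors: Σₗ aₗ[0]bₗ[1]cₗ[0] = (3)·(0)·(2) + (-3)·(1)·(-2) = 6, but T[0,1,0] = 12. The claim is false.

No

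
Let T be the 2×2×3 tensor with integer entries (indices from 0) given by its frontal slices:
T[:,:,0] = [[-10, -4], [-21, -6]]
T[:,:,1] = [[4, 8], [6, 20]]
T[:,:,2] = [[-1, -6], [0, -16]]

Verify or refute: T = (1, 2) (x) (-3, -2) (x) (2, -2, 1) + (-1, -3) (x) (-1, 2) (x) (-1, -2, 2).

No

Reconstruct entry (0,0,0) from the claimed factors: Σₗ aₗ[0]bₗ[0]cₗ[0] = (1)·(-3)·(2) + (-1)·(-1)·(-1) = -7, but T[0,0,0] = -10. The claim is false.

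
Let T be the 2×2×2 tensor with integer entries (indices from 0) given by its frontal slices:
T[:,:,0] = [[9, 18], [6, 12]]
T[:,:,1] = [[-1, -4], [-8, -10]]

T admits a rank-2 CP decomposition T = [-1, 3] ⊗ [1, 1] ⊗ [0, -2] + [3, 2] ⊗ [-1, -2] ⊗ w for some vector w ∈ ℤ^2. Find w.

w = [-3, 1]

Subtract the known terms from T to get the rank-1 residual R = [3, 2] ⊗ [-1, -2] ⊗ w, so R[i,j,k] = a[i]·b[j]·w[k]. Pick indices with nonzero a[0]·b[0] = (3)·(-1) = -3. Only the fibre through (0,0,·) is needed: R[0,0,:] = T[0,0,:] − Σₗ aₗ[0]bₗ[0]cₗ = [9, -1] − (-1)·(1)·[0, -2] = [9, -3]. Then w[k] = R[0,0,k] / -3 for each k, giving w = [9, -3] / -3 = [-3, 1].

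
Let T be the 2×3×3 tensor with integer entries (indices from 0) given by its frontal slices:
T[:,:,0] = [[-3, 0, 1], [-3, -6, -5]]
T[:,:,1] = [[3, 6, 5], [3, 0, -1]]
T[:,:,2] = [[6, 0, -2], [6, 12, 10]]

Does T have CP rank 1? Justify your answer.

The mode-2 unfolding of T (rows indexed by j, columns by (i,k) = (0,0), (0,1), (0,2), (1,0), (1,1), (1,2)) is [[-3, 3, 6, -3, 3, 6], [0, 6, 0, -6, 0, 12], [1, 5, -2, -5, -1, 10]].
There the 2×2 minor on rows j ∈ {0, 1}, columns (i,k) ∈ {(0,0), (0,1)} is det [[-3, 3], [0, 6]] = -18 ≠ 0, so this unfolding has rank ≥ 2; CP rank is at least every unfolding rank, so rank(T) ≥ 2.
In particular rank(T) ≥ 2 > 1, so T is not rank-1.

No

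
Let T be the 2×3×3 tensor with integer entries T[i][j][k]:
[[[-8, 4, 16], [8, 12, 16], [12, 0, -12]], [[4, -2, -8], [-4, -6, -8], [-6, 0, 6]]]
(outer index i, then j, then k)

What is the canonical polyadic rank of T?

Lower bound: the mode-2 unfolding of T (rows indexed by j, columns by (i,k) = (0,0), (0,1), (0,2), (1,0), (1,1), (1,2)) is [[-8, 4, 16, 4, -2, -8], [8, 12, 16, -4, -6, -8], [12, 0, -12, -6, 0, 6]].
There the 2×2 minor on rows j ∈ {0, 1}, columns (i,k) ∈ {(0,0), (0,1)} is det [[-8, 4], [8, 12]] = -128 ≠ 0, so this unfolding has rank ≥ 2; CP rank is at least every unfolding rank, so rank(T) ≥ 2. (Flattening ranks never certify an upper bound on CP rank; for that we must actually write T with 2 rank-1 terms.)
Upper bound — finding two terms. Every mode-1 slice of T is a multiple of one matrix: T[i,:,:] = a[i]·M with a = [2, -1] and M = [[-4, 2, 8], [4, 6, 8], [6, 0, -6]] (rows indexed by j, columns by k). So it suffices to write M as a sum of two rank-1 matrices.
The columns of M satisfy (column 0) = 2·(column 1) − (column 2), so splitting by columns, M = [2, 6, 0][2, 1, 0]ᵀ + [8, 8, -6][-1, 0, 1]ᵀ.
Hence T = [2, -1] ⊗ [2, 6, 0] ⊗ [2, 1, 0] + [2, -1] ⊗ [8, 8, -6] ⊗ [-1, 0, 1], so rank(T) ≤ 2.
These bounds meet, so rank(T) = 2.
Check entry T[0,1,2] = 16: (2)·(6)·(0) + (2)·(8)·(1) = 16.

2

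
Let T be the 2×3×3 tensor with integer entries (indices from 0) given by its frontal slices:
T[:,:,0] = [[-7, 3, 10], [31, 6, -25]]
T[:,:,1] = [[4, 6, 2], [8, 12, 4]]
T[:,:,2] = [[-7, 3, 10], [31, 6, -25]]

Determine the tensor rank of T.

2

Lower bound: in the mode-1 unfolding of T (rows indexed by i, columns by (j,k)) the 2×2 minor on rows i ∈ {0, 1}, columns (j,k) ∈ {(0,0), (0,1)} is det [[-7, 4], [31, 8]] = -180 ≠ 0, so that unfolding has rank ≥ 2 and hence rank(T) ≥ 2 (CP rank is at least every unfolding rank, though it can be larger).
Upper bound: with S_k = T[:,:,k], the two rank-1 terms a₁b₁ᵀ, a₂b₂ᵀ are the rank-1 members of the pencil x·S₀ + y·S₁.
The 2×2 minor of x·S₀ + y·S₁ on rows {0,1}, columns {0,1} is −135·x² − 270·xy = (-135)·(x + 2·y)(x), vanishing at (x:y) = (2:-1) and (0:1).
M₁ = 2·S₀ − S₁ = [[-18, 0, 18], [54, 0, -54]] = (-18)·[1, -3][1, 0, -1]ᵀ and M₂ = S₁ = [[4, 6, 2], [8, 12, 4]] = 2·[1, 2][2, 3, 1]ᵀ, so take a₁ = [1, -3], b₁ = [1, 0, -1], a₂ = [1, 2], b₂ = [2, 3, 1].
Each slice is an integer combination of E₁ = a₁b₁ᵀ and E₂ = a₂b₂ᵀ: S₀ = −9·E₁ + E₂, S₁ = 2·E₂, S₂ = −9·E₁ + E₂; reading off coefficients, c₁ = [-9, 0, -9] and c₂ = [1, 2, 1].
Hence T = [1, -3] ⊗ [1, 0, -1] ⊗ [-9, 0, -9] + [1, 2] ⊗ [2, 3, 1] ⊗ [1, 2, 1], so rank(T) ≤ 2.
These bounds meet, so rank(T) = 2.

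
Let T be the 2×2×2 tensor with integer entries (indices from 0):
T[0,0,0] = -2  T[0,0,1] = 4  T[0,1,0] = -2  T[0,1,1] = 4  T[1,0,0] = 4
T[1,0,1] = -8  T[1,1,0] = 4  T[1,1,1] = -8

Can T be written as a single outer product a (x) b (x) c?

Yes

If T = a (x) b (x) c then every fibre of T is a multiple of the corresponding factor, so read the factors off the fibres through the nonzero entry T[0,0,0] = -2.
The mode-1 fibre T[:,0,0] = [-2, 4] gives a = [1, -2] (primitive direction); the mode-2 fibre T[0,:,0] = [-2, -2] gives b = [1, 1]; then c[k] = T[0,0,k] / (a[0]·b[0]) = [-2, 4] / 1 = [-2, 4].
Expanding [1, -2] (x) [1, 1] (x) [-2, 4] reproduces all 8 entries of T, so T = [1, -2] (x) [1, 1] (x) [-2, 4] and rank(T) ≤ 1.
Equivalently every frontal slice T[:,:,k] is c[k] times the rank-1 matrix [1, -2] (x) [1, 1]. So T has rank 1 (it is nonzero).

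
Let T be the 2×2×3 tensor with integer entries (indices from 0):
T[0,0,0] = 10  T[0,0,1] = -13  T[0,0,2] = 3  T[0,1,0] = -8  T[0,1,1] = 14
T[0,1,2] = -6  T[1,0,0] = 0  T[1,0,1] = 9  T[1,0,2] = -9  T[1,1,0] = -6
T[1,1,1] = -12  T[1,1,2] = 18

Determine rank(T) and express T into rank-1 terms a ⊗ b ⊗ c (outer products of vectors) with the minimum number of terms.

Lower bound: the mode-3 unfolding of T (rows indexed by k, columns by (i,j) = (0,0), (0,1), (1,0), (1,1)) is [[10, -8, 0, -6], [-13, 14, 9, -12], [3, -6, -9, 18]].
There the 2×2 minor on rows k ∈ {0, 1}, columns (i,j) ∈ {(0,0), (0,1)} is det [[10, -8], [-13, 14]] = 36 ≠ 0, so this unfolding has rank ≥ 2; CP rank is at least every unfolding rank, so rank(T) ≥ 2. (Flattening ranks never certify an upper bound on CP rank; for that we must actually write T with 2 rank-1 terms.)
Upper bound — finding two terms. Write S_k = T[:,:,k] for the frontal slices: S₀ = [[10, -8], [0, -6]], S₁ = [[-13, 14], [9, -12]], S₂ = [[3, -6], [-9, 18]].
If T = a₁ ⊗ b₁ ⊗ c₁ + a₂ ⊗ b₂ ⊗ c₂ then each S_k = c₁[k]·a₁b₁ᵀ + c₂[k]·a₂b₂ᵀ. S₀ and S₁ are linearly independent, so a₁b₁ᵀ and a₂b₂ᵀ must span the same plane of matrices: they are the rank-1 matrices of the form x·S₀ + y·S₁.
det(x·S₀ + y·S₁) is −60·x² + 30·xy + 30·y² = (-30)·(x − y)(2·x + y), vanishing at (x:y) = (1:1) and (1:-2).
M₁ = S₀ + S₁ = [[-3, 6], [9, -18]] = (-3)·[1, -3][1, -2]ᵀ and M₂ = S₀ − 2·S₁ = [[36, -36], [-18, 18]] = 18·[2, -1][1, -1]ᵀ, so take a₁ = [1, -3], b₁ = [1, -2], a₂ = [2, -1], b₂ = [1, -1].
Each slice is an integer combination of E₁ = a₁b₁ᵀ and E₂ = a₂b₂ᵀ: S₀ = −2·E₁ + 6·E₂, S₁ = −E₁ − 6·E₂, S₂ = 3·E₁; reading off coefficients, c₁ = [-2, -1, 3] and c₂ = [6, -6, 0].
Hence T = [1, -3] ⊗ [1, -2] ⊗ [-2, -1, 3] + [2, -1] ⊗ [1, -1] ⊗ [6, -6, 0], so rank(T) ≤ 2.
These bounds meet, so rank(T) = 2.

rank(T) = 2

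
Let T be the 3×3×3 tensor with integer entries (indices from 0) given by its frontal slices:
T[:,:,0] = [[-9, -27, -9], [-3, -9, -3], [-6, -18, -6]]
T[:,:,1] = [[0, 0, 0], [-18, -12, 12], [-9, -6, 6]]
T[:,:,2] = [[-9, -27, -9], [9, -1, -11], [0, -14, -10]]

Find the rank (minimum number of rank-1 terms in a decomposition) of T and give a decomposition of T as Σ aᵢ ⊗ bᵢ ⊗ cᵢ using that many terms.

Lower bound: the mode-2 unfolding of T (rows indexed by j, columns by (i,k) = (0,0), (0,1), (0,2), (1,0), (1,1), (1,2), (2,0), (2,1), (2,2)) is [[-9, 0, -9, -3, -18, 9, -6, -9, 0], [-27, 0, -27, -9, -12, -1, -18, -6, -14], [-9, 0, -9, -3, 12, -11, -6, 6, -10]].
There the 2×2 minor on rows j ∈ {0, 1}, columns (i,k) ∈ {(0,0), (1,1)} is det [[-9, -18], [-27, -12]] = -378 ≠ 0, so this unfolding has rank ≥ 2; CP rank is at least every unfolding rank, so rank(T) ≥ 2. (This is only a lower bound: in general the CP rank may exceed every unfolding rank, so we still need to exhibit 2 rank-1 terms summing to T.)
Upper bound — finding two terms. Write S_k = T[:,:,k] for the frontal slices: S₀ = [[-9, -27, -9], [-3, -9, -3], [-6, -18, -6]], S₁ = [[0, 0, 0], [-18, -12, 12], [-9, -6, 6]], S₂ = [[-9, -27, -9], [9, -1, -11], [0, -14, -10]].
If T = a₁ ⊗ b₁ ⊗ c₁ + a₂ ⊗ b₂ ⊗ c₂ then each S_k = c₁[k]·a₁b₁ᵀ + c₂[k]·a₂b₂ᵀ. S₀ and S₁ are linearly independent, so a₁b₁ᵀ and a₂b₂ᵀ must span the same plane of matrices: they are the rank-1 matrices of the form x·S₀ + y·S₁.
The 2×2 minor of x·S₀ + y·S₁ on rows {0,1}, columns {0,1} is −378·xy = (-378)·(y)(x), vanishing at (x:y) = (1:0) and (0:1).
M₁ = S₀ = [[-9, -27, -9], [-3, -9, -3], [-6, -18, -6]] = (-3)·[3, 1, 2][1, 3, 1]ᵀ and M₂ = S₁ = [[0, 0, 0], [-18, -12, 12], [-9, -6, 6]] = (-3)·[0, 2, 1][3, 2, -2]ᵀ, so take a₁ = [3, 1, 2], b₁ = [1, 3, 1], a₂ = [0, 2, 1], b₂ = [3, 2, -2].
Each slice is an integer combination of E₁ = a₁b₁ᵀ and E₂ = a₂b₂ᵀ: S₀ = −3·E₁, S₁ = −3·E₂, S₂ = −3·E₁ + 2·E₂; reading off coefficients, c₁ = [-3, 0, -3] and c₂ = [0, -3, 2].
Hence T = [3, 1, 2] ⊗ [1, 3, 1] ⊗ [-3, 0, -3] + [0, 2, 1] ⊗ [3, 2, -2] ⊗ [0, -3, 2], so rank(T) ≤ 2.
These bounds meet, so rank(T) = 2.
Check entry T[1,1,0] = -9: (1)·(3)·(-3) + (2)·(2)·(0) = -9.

rank(T) = 2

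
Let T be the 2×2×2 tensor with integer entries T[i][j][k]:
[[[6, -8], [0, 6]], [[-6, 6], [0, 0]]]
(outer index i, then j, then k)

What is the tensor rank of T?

2

Lower bound: the mode-2 unfolding of T (rows indexed by j, columns by (i,k) = (0,0), (0,1), (1,0), (1,1)) is [[6, -8, -6, 6], [0, 6, 0, 0]].
There the 2×2 minor on rows j ∈ {0, 1}, columns (i,k) ∈ {(0,0), (0,1)} is det [[6, -8], [0, 6]] = 36 ≠ 0, so this unfolding has rank ≥ 2; CP rank is at least every unfolding rank, so rank(T) ≥ 2. (Unfolding ranks only ever bound the CP rank from below — rank(T) can be strictly larger than all of them — so the matching upper bound has to come from an explicit 2-term decomposition.)
Upper bound — finding two terms. Write S_k = T[:,:,k] for the frontal slices: S₀ = [[6, 0], [-6, 0]], S₁ = [[-8, 6], [6, 0]].
If T = a₁ ⊗ b₁ ⊗ c₁ + a₂ ⊗ b₂ ⊗ c₂ then each S_k = c₁[k]·a₁b₁ᵀ + c₂[k]·a₂b₂ᵀ. S₀ and S₁ are linearly independent, so a₁b₁ᵀ and a₂b₂ᵀ must span the same plane of matrices: they are the rank-1 matrices of the form x·S₀ + y·S₁.
det(x·S₀ + y·S₁) is 36·xy − 36·y² = 36·(x − y)(y), vanishing at (x:y) = (1:1) and (1:0).
M₁ = S₀ + S₁ = [[-2, 6], [0, 0]] = (-2)·(1, 0)(1, -3)ᵀ and M₂ = S₀ = [[6, 0], [-6, 0]] = 6·(1, -1)(1, 0)ᵀ, so take a₁ = (1, 0), b₁ = (1, -3), a₂ = (1, -1), b₂ = (1, 0).
Each slice is an integer combination of E₁ = a₁b₁ᵀ and E₂ = a₂b₂ᵀ: S₀ = 6·E₂, S₁ = −2·E₁ − 6·E₂; reading off coefficients, c₁ = (0, -2) and c₂ = (6, -6).
Hence T = (1, 0) ⊗ (1, -3) ⊗ (0, -2) + (1, -1) ⊗ (1, 0) ⊗ (6, -6), so rank(T) ≤ 2.
These bounds meet, so rank(T) = 2.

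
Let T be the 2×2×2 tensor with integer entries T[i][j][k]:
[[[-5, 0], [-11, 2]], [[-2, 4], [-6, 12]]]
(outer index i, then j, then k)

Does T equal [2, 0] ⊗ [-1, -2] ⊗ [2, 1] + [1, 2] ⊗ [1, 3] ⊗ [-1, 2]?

Reconstruct entrywise from the claimed factors. For example, T[0,0,1] = 0 and Σₗ aₗ[0]bₗ[0]cₗ[1] = (2)·(-1)·(1) + (1)·(1)·(2) = 0; checking all 8 entries, every one matches. The claim holds.

Yes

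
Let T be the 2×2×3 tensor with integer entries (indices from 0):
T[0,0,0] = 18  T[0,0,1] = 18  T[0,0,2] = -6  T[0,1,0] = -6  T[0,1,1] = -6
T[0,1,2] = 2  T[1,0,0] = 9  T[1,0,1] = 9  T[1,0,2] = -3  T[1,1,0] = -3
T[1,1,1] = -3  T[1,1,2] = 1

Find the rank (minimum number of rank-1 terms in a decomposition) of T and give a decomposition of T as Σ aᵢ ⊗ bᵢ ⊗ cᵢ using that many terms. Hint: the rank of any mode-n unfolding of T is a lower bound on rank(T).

rank(T) = 1

Lower bound: T ≠ 0 (e.g. T[0,0,0] = 18), so rank(T) ≥ 1.
Upper bound: if T = a ⊗ b ⊗ c then every fibre of T is a multiple of the corresponding factor, so read the factors off the fibres through the nonzero entry T[0,0,0] = 18.
The mode-1 fibre T[:,0,0] = [18, 9] gives a = [2, 1] (primitive direction); the mode-2 fibre T[0,:,0] = [18, -6] gives b = [3, -1]; then c[k] = T[0,0,k] / (a[0]·b[0]) = [18, 18, -6] / 6 = [3, 3, -1].
Expanding [2, 1] ⊗ [3, -1] ⊗ [3, 3, -1] reproduces all 12 entries of T, so T = [2, 1] ⊗ [3, -1] ⊗ [3, 3, -1] and rank(T) ≤ 1.
These bounds meet, so rank(T) = 1.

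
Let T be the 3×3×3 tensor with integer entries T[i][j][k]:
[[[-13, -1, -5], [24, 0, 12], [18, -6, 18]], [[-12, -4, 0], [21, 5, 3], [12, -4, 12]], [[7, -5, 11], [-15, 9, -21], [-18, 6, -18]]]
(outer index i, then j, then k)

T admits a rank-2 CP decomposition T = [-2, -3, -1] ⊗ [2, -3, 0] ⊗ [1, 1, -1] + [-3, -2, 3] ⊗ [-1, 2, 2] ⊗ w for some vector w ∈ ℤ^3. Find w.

Subtract the known terms from T to get the rank-1 residual R = [-3, -2, 3] ⊗ [-1, 2, 2] ⊗ w, so R[i,j,k] = a[i]·b[j]·w[k]. Pick indices with nonzero a[0]·b[0] = (-3)·(-1) = 3. Only the fibre through (0,0,·) is needed: R[0,0,:] = T[0,0,:] − Σₗ aₗ[0]bₗ[0]cₗ = [-13, -1, -5] − (-2)·(2)·[1, 1, -1] = [-9, 3, -9]. Then w[k] = R[0,0,k] / 3 for each k, giving w = [-9, 3, -9] / 3 = [-3, 1, -3].

w = [-3, 1, -3]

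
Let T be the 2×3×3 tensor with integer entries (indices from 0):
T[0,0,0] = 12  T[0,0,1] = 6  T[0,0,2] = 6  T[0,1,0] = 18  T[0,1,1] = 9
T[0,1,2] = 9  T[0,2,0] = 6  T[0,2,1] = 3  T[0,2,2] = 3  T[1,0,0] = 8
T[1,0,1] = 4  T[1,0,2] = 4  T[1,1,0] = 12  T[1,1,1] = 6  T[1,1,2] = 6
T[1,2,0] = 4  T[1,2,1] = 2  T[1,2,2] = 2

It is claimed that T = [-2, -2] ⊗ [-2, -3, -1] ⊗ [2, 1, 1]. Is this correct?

Reconstruct entry (0,0,0) from the claimed factors: Σₗ aₗ[0]bₗ[0]cₗ[0] = (-2)·(-2)·(2) = 8, but T[0,0,0] = 12. The claim is false.

No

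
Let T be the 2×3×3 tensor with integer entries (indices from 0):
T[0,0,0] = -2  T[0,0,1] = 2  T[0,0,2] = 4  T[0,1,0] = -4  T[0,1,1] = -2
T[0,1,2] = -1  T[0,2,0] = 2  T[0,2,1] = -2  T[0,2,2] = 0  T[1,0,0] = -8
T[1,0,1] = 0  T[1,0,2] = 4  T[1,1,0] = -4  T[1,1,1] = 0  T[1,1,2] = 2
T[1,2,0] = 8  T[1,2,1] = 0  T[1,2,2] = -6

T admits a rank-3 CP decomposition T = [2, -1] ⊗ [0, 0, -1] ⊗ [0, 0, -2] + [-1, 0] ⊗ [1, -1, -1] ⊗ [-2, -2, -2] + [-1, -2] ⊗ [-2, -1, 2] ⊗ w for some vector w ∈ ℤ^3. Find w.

w = [-2, 0, 1]

Subtract the known terms from T to get the rank-1 residual R = [-1, -2] ⊗ [-2, -1, 2] ⊗ w, so R[i,j,k] = a[i]·b[j]·w[k]. Pick indices with nonzero a[0]·b[0] = (-1)·(-2) = 2. Only the fibre through (0,0,·) is needed: R[0,0,:] = T[0,0,:] − Σₗ aₗ[0]bₗ[0]cₗ = [-2, 2, 4] − (2)·(0)·[0, 0, -2] − (-1)·(1)·[-2, -2, -2] = [-4, 0, 2]. Then w[k] = R[0,0,k] / 2 for each k, giving w = [-4, 0, 2] / 2 = [-2, 0, 1].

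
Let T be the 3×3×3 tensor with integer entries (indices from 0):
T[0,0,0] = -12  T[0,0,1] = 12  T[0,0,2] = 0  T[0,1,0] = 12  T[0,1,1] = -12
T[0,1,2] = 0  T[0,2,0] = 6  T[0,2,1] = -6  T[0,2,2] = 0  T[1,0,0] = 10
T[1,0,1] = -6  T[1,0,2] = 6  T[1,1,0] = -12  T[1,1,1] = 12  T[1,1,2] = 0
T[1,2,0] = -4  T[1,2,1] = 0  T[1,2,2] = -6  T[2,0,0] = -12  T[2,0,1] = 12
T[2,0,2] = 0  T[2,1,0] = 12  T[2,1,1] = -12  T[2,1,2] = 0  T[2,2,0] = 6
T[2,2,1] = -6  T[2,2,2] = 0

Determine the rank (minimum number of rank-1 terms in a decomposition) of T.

2

Lower bound: the mode-2 unfolding of T (rows indexed by j, columns by (i,k) = (0,0), (0,1), (0,2), (1,0), (1,1), (1,2), (2,0), (2,1), (2,2)) is [[-12, 12, 0, 10, -6, 6, -12, 12, 0], [12, -12, 0, -12, 12, 0, 12, -12, 0], [6, -6, 0, -4, 0, -6, 6, -6, 0]].
There the 2×2 minor on rows j ∈ {0, 1}, columns (i,k) ∈ {(0,0), (1,0)} is det [[-12, 10], [12, -12]] = 24 ≠ 0, so this unfolding has rank ≥ 2; CP rank is at least every unfolding rank, so rank(T) ≥ 2. (Unfolding ranks only ever bound the CP rank from below — rank(T) can be strictly larger than all of them — so the matching upper bound has to come from an explicit 2-term decomposition.)
Upper bound — finding two terms. Write S_k = T[:,:,k] for the frontal slices: S₀ = [[-12, 12, 6], [10, -12, -4], [-12, 12, 6]], S₁ = [[12, -12, -6], [-6, 12, 0], [12, -12, -6]], S₂ = [[0, 0, 0], [6, 0, -6], [0, 0, 0]].
If T = a₁ (x) b₁ (x) c₁ + a₂ (x) b₂ (x) c₂ then each S_k = c₁[k]·a₁b₁ᵀ + c₂[k]·a₂b₂ᵀ. S₀ and S₁ are linearly independent, so a₁b₁ᵀ and a₂b₂ᵀ must span the same plane of matrices: they are the rank-1 matrices of the form x·S₀ + y·S₁.
The 2×2 minor of x·S₀ + y·S₁ on rows {0,1}, columns {0,1} is 24·x² − 96·xy + 72·y² = 24·(x − 3·y)(x − y), vanishing at (x:y) = (3:1) and (1:1).
M₁ = 3·S₀ + S₁ = [[-24, 24, 12], [24, -24, -12], [-24, 24, 12]] = (-12)·[1, -1, 1][2, -2, -1]ᵀ and M₂ = S₀ + S₁ = [[0, 0, 0], [4, 0, -4], [0, 0, 0]] = 4·[0, 1, 0][1, 0, -1]ᵀ, so take a₁ = [1, -1, 1], b₁ = [2, -2, -1], a₂ = [0, 1, 0], b₂ = [1, 0, -1].
Each slice is an integer combination of E₁ = a₁b₁ᵀ and E₂ = a₂b₂ᵀ: S₀ = −6·E₁ − 2·E₂, S₁ = 6·E₁ + 6·E₂, S₂ = 6·E₂; reading off coefficients, c₁ = [-6, 6, 0] and c₂ = [-2, 6, 6].
Hence T = [1, -1, 1] (x) [2, -2, -1] (x) [-6, 6, 0] + [0, 1, 0] (x) [1, 0, -1] (x) [-2, 6, 6], so rank(T) ≤ 2.
These bounds meet, so rank(T) = 2.
Check entry T[2,2,2] = 0: (1)·(-1)·(0) + (0)·(-1)·(6) = 0.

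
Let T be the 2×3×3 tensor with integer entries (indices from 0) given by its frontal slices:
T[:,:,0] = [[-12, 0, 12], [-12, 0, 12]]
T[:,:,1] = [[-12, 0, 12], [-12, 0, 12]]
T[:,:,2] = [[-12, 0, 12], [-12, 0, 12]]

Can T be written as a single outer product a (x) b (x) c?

The mode-1 fibre T[:,0,0] = [-12, -12] gives a = (1, 1) (primitive direction); the mode-2 fibre T[0,:,0] = [-12, 0, 12] gives b = (1, 0, -1); then c[k] = T[0,0,k] / (a[0]·b[0]) = [-12, -12, -12] / 1 = (-12, -12, -12).
Expanding (1, 1) (x) (1, 0, -1) (x) (-12, -12, -12) reproduces all 18 entries of T, so T = (1, 1) (x) (1, 0, -1) (x) (-12, -12, -12) and rank(T) ≤ 1.
Equivalently every frontal slice T[:,:,k] is c[k] times the rank-1 matrix (1, 1) (x) (1, 0, -1). So T has rank 1 (it is nonzero).

Yes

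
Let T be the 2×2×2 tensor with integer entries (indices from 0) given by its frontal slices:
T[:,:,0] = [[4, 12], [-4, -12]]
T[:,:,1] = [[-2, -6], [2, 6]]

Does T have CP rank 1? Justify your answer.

The mode-1 fibre T[:,0,0] = [4, -4] gives a = [1, -1] (primitive direction); the mode-2 fibre T[0,:,0] = [4, 12] gives b = [1, 3]; then c[k] = T[0,0,k] / (a[0]·b[0]) = [4, -2] / 1 = [4, -2].
Expanding [1, -1] (x) [1, 3] (x) [4, -2] reproduces all 8 entries of T, so T = [1, -1] (x) [1, 3] (x) [4, -2] and rank(T) ≤ 1.
Equivalently every frontal slice T[:,:,k] is c[k] times the rank-1 matrix [1, -1] (x) [1, 3]. So T has rank 1 (it is nonzero).

Yes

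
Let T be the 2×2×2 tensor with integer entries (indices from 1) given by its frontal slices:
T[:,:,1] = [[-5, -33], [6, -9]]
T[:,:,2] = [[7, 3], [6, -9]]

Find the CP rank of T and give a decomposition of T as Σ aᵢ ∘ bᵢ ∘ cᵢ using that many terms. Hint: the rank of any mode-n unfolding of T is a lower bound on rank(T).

rank(T) = 2

Lower bound: the mode-1 unfolding of T (rows indexed by i, columns by (j,k) = (1,1), (1,2), (2,1), (2,2)) is [[-5, 7, -33, 3], [6, 6, -9, -9]].
There the 2×2 minor on rows i ∈ {1, 2}, columns (j,k) ∈ {(1,1), (1,2)} is det [[-5, 7], [6, 6]] = -72 ≠ 0, so this unfolding has rank ≥ 2; CP rank is at least every unfolding rank, so rank(T) ≥ 2. (This is only a lower bound: in general the CP rank may exceed every unfolding rank, so we still need to exhibit 2 rank-1 terms summing to T.)
Upper bound — finding two terms. Write S_k = T[:,:,k] for the frontal slices: S₁ = [[-5, -33], [6, -9]], S₂ = [[7, 3], [6, -9]].
If T = a₁ ∘ b₁ ∘ c₁ + a₂ ∘ b₂ ∘ c₂ then each S_k = c₁[k]·a₁b₁ᵀ + c₂[k]·a₂b₂ᵀ. S₁ and S₂ are linearly independent, so a₁b₁ᵀ and a₂b₂ᵀ must span the same plane of matrices: they are the rank-1 matrices of the form x·S₁ + y·S₂.
det(x·S₁ + y·S₂) is 243·x² + 162·xy − 81·y² = 81·(3·x − y)(x + y), vanishing at (x:y) = (1:3) and (1:-1).
M₁ = S₁ + 3·S₂ = [[16, -24], [24, -36]] = 4·[2, 3][2, -3]ᵀ and M₂ = S₁ − S₂ = [[-12, -36], [0, 0]] = (-12)·[1, 0][1, 3]ᵀ, so take a₁ = [2, 3], b₁ = [2, -3], a₂ = [1, 0], b₂ = [1, 3].
Each slice is an integer combination of E₁ = a₁b₁ᵀ and E₂ = a₂b₂ᵀ: S₁ = E₁ − 9·E₂, S₂ = E₁ + 3·E₂; reading off coefficients, c₁ = [1, 1] and c₂ = [-9, 3].
Hence T = [2, 3] ∘ [2, -3] ∘ [1, 1] + [1, 0] ∘ [1, 3] ∘ [-9, 3], so rank(T) ≤ 2.
These bounds meet, so rank(T) = 2.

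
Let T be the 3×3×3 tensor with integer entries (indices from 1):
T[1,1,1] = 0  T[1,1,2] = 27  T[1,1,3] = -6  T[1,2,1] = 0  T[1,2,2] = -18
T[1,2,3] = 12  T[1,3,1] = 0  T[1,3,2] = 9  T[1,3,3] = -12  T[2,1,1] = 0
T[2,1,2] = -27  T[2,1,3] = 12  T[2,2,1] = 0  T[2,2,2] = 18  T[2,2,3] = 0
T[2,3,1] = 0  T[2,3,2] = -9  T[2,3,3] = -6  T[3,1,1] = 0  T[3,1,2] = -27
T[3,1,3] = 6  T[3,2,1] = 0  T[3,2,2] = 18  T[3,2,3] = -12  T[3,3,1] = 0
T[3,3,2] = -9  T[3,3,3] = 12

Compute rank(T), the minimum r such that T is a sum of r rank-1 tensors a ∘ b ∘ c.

Lower bound: in the mode-2 unfolding of T (rows indexed by j, columns by (i,k)) the 2×2 minor on rows j ∈ {1, 2}, columns (i,k) ∈ {(1,2), (1,3)} is det [[27, -6], [-18, 12]] = 216 ≠ 0, so that unfolding has rank ≥ 2 and hence rank(T) ≥ 2 (CP rank is at least every unfolding rank, though it can be larger).
Upper bound: with S_k = T[:,:,k], the two rank-1 terms a₁b₁ᵀ, a₂b₂ᵀ are the rank-1 members of the pencil x·S₂ + y·S₃.
The 2×2 minor of x·S₂ + y·S₃ on rows {1,2}, columns {1,2} is 432·xy − 144·y² = 144·(3·x − y)(y), vanishing at (x:y) = (1:3) and (1:0).
M₁ = S₂ + 3·S₃ = [[9, 18, -27], [9, 18, -27], [-9, -18, 27]] = 9·[1, 1, -1][1, 2, -3]ᵀ and M₂ = S₂ = [[27, -18, 9], [-27, 18, -9], [-27, 18, -9]] = 9·[1, -1, -1][3, -2, 1]ᵀ, so take a₁ = [1, 1, -1], b₁ = [1, 2, -3], a₂ = [1, -1, -1], b₂ = [3, -2, 1].
Each slice is an integer combination of E₁ = a₁b₁ᵀ and E₂ = a₂b₂ᵀ: S₁ = 0, S₂ = 9·E₂, S₃ = 3·E₁ − 3·E₂; reading off coefficients, c₁ = [0, 0, 3] and c₂ = [0, 9, -3].
Hence T = [1, 1, -1] ∘ [1, 2, -3] ∘ [0, 0, 3] + [1, -1, -1] ∘ [3, -2, 1] ∘ [0, 9, -3], so rank(T) ≤ 2.
These bounds meet, so rank(T) = 2.

2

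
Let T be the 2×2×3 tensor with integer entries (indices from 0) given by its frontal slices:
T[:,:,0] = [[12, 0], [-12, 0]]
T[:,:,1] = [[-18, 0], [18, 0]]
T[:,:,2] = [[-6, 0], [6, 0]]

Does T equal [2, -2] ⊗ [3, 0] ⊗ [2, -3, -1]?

Reconstruct entrywise from the claimed factors. For example, T[1,0,2] = 6 and Σₗ aₗ[1]bₗ[0]cₗ[2] = (-2)·(3)·(-1) = 6; checking all 12 entries, every one matches. The claim holds.

Yes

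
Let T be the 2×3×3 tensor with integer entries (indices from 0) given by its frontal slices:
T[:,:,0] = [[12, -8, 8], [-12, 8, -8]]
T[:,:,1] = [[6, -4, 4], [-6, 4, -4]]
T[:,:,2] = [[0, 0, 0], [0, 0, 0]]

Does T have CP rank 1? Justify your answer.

Yes

If T = a (x) b (x) c then every fibre of T is a multiple of the corresponding factor, so read the factors off the fibres through the nonzero entry T[0,0,0] = 12.
The mode-1 fibre T[:,0,0] = [12, -12] gives a = [1, -1] (primitive direction); the mode-2 fibre T[0,:,0] = [12, -8, 8] gives b = [3, -2, 2]; then c[k] = T[0,0,k] / (a[0]·b[0]) = [12, 6, 0] / 3 = [4, 2, 0].
Expanding [1, -1] (x) [3, -2, 2] (x) [4, 2, 0] reproduces all 18 entries of T, so T = [1, -1] (x) [3, -2, 2] (x) [4, 2, 0] and rank(T) ≤ 1.
Equivalently every frontal slice T[:,:,k] is c[k] times the rank-1 matrix [1, -1] (x) [3, -2, 2]. So T has rank 1 (it is nonzero).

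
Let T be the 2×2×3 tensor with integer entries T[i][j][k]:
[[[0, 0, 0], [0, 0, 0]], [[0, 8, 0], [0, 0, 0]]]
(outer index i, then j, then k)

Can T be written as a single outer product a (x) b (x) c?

Yes

If T = a (x) b (x) c then every fibre of T is a multiple of the corresponding factor, so read the factors off the fibres through the nonzero entry T[1,0,1] = 8.
The mode-1 fibre T[:,0,1] = [0, 8] gives a = [0, 1] (primitive direction); the mode-2 fibre T[1,:,1] = [8, 0] gives b = [1, 0]; then c[k] = T[1,0,k] / (a[1]·b[0]) = [0, 8, 0] / 1 = [0, 8, 0].
Expanding [0, 1] (x) [1, 0] (x) [0, 8, 0] reproduces all 12 entries of T, so T = [0, 1] (x) [1, 0] (x) [0, 8, 0] and rank(T) ≤ 1.
Equivalently every frontal slice T[:,:,k] is c[k] times the rank-1 matrix [0, 1] (x) [1, 0]. So T has rank 1 (it is nonzero).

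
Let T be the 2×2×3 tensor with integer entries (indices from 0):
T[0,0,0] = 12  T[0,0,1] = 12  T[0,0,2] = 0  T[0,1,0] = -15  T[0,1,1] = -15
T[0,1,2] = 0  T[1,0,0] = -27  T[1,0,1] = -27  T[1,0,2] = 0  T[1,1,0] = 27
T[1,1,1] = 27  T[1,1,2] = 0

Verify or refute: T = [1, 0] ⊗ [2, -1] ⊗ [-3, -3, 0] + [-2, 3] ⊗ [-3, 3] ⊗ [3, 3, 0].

Yes

Reconstruct entrywise from the claimed factors. For example, T[0,1,2] = 0 and Σₗ aₗ[0]bₗ[1]cₗ[2] = (1)·(-1)·(0) + (-2)·(3)·(0) = 0; checking all 12 entries, every one matches. The claim holds.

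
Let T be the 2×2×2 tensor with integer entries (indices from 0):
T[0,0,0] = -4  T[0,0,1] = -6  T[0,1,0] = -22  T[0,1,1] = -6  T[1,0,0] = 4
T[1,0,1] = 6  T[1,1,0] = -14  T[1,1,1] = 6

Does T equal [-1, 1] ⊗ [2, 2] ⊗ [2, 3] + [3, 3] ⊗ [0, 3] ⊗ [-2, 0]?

Yes

Reconstruct entrywise from the claimed factors. For example, T[0,0,1] = -6 and Σₗ aₗ[0]bₗ[0]cₗ[1] = (-1)·(2)·(3) + (3)·(0)·(0) = -6; checking all 8 entries, every one matches. The claim holds.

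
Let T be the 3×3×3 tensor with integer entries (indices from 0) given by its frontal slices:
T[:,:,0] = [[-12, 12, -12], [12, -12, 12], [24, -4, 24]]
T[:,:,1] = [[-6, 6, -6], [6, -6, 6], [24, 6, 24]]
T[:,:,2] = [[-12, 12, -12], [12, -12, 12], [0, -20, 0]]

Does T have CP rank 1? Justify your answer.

The mode-3 unfolding of T (rows indexed by k, columns by (i,j) = (0,0), (0,1), (0,2), (1,0), (1,1), (1,2), (2,0), (2,1), (2,2)) is [[-12, 12, -12, 12, -12, 12, 24, -4, 24], [-6, 6, -6, 6, -6, 6, 24, 6, 24], [-12, 12, -12, 12, -12, 12, 0, -20, 0]].
There the 2×2 minor on rows k ∈ {0, 1}, columns (i,j) ∈ {(0,0), (2,0)} is det [[-12, 24], [-6, 24]] = -144 ≠ 0, so this unfolding has rank ≥ 2; CP rank is at least every unfolding rank, so rank(T) ≥ 2.
In particular rank(T) ≥ 2 > 1, so T is not rank-1.

No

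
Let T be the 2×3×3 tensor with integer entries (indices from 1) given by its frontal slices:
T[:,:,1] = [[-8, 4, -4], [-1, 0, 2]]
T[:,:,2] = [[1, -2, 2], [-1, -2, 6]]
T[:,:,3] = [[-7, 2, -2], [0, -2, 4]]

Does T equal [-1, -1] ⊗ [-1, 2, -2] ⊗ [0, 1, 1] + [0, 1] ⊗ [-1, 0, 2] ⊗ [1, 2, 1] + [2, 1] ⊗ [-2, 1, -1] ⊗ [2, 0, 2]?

No

Reconstruct entry (2,1,1) from the claimed factors: Σₗ aₗ[2]bₗ[1]cₗ[1] = (-1)·(-1)·(0) + (1)·(-1)·(1) + (1)·(-2)·(2) = -5, but T[2,1,1] = -1. The claim is false.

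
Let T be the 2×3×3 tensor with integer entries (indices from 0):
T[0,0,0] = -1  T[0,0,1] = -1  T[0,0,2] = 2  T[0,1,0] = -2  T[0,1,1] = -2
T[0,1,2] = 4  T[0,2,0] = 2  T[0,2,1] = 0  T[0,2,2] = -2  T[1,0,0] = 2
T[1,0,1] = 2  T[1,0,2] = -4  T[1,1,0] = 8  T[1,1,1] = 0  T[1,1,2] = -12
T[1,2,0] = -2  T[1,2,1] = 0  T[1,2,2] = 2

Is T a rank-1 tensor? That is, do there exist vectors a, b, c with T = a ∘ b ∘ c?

The mode-2 unfolding of T (rows indexed by j, columns by (i,k) = (0,0), (0,1), (0,2), (1,0), (1,1), (1,2)) is [[-1, -1, 2, 2, 2, -4], [-2, -2, 4, 8, 0, -12], [2, 0, -2, -2, 0, 2]].
There the 3×3 minor on rows j ∈ {0, 1, 2}, columns (i,k) ∈ {(0,0), (0,1), (1,0)} is det [[-1, -1, 2], [-2, -2, 8], [2, 0, -2]] = -8 ≠ 0, so this unfolding has rank ≥ 3; CP rank is at least every unfolding rank, so rank(T) ≥ 3.
In particular rank(T) ≥ 3 > 1, so T is not rank-1.

No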